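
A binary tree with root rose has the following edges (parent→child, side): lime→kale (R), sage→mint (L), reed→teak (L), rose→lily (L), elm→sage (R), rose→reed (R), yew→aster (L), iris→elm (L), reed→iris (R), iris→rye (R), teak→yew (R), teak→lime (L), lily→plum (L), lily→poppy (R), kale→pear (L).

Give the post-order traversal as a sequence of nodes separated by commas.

plum, poppy, lily, pear, kale, lime, aster, yew, teak, mint, sage, elm, rye, iris, reed, rose

Post-order visits the left subtree, then the right subtree, then the node.
At rose: go left to lily.
  At lily: go left to plum.
    plum is a leaf — visit plum.
  At lily: go right to poppy.
    poppy is a leaf — visit poppy.
  Visit lily.
At rose: go right to reed.
  At reed: go left to teak.
    At teak: go left to lime.
      At lime: no left child.
      At lime: go right to kale.
        At kale: go left to pear.
          pear is a leaf — visit pear.
        At kale: no right child.
        Visit kale.
      Visit lime.
    At teak: go right to yew.
      At yew: go left to aster.
        aster is a leaf — visit aster.
      At yew: no right child.
      Visit yew.
    Visit teak.
  At reed: go right to iris.
    At iris: go left to elm.
      At elm: no left child.
      At elm: go right to sage.
        At sage: go left to mint.
          mint is a leaf — visit mint.
        At sage: no right child.
        Visit sage.
      Visit elm.
    At iris: go right to rye.
      rye is a leaf — visit rye.
    Visit iris.
  Visit reed.
Visit rose.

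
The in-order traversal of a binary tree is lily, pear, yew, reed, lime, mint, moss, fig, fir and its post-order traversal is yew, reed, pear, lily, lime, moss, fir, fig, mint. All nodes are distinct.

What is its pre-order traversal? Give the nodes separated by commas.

mint, lime, lily, pear, reed, yew, fig, moss, fir

The last element of post-order is the root; it splits in-order into left and right subtrees.
Root mint: left subtree has 5 nodes {lily, pear, yew, reed, lime}, right has 3 {moss, fig, fir}.
  Root lime: left subtree has 4 nodes {lily, pear, yew, reed}, right has 0 { }.
    Root lily: left subtree has 0 nodes { }, right has 3 {pear, yew, reed}.
      Root pear: left subtree has 0 nodes { }, right has 2 {yew, reed}.
        Root reed: left subtree has 1 node {yew}, right has 0 { }.
  Root fig: left subtree has 1 node {moss}, right has 1 {fir}.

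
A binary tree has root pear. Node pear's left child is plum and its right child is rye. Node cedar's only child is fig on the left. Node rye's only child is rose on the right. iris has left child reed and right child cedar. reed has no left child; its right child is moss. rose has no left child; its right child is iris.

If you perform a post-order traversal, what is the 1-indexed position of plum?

1

Post-order visits the left subtree, then the right subtree, then the node.
At pear: go left to plum.
  plum is a leaf — visit plum.
At pear: go right to rye.
  At rye: no left child.
  At rye: go right to rose.
    At rose: no left child.
    At rose: go right to iris.
      At iris: go left to reed.
        At reed: no left child.
        At reed: go right to moss.
          moss is a leaf — visit moss.
        Visit reed.
      At iris: go right to cedar.
        At cedar: go left to fig.
          fig is a leaf — visit fig.
        At cedar: no right child.
        Visit cedar.
      Visit iris.
    Visit rose.
  Visit rye.
Visit pear.
Full post-order sequence: plum, moss, reed, fig, cedar, iris, rose, rye, pear.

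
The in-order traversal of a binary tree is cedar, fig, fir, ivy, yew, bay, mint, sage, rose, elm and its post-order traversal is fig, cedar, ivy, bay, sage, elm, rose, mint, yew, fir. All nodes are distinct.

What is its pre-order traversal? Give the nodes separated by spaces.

fir cedar fig yew ivy mint bay rose sage elm

The last element of post-order is the root; it splits in-order into left and right subtrees.
Root fir: left subtree has 2 nodes {cedar, fig}, right has 7 {ivy, yew, bay, mint, sage, rose, elm}.
  Root cedar: left subtree has 0 nodes { }, right has 1 {fig}.
  Root yew: left subtree has 1 node {ivy}, right has 5 {bay, mint, sage, rose, elm}.
    Root mint: left subtree has 1 node {bay}, right has 3 {sage, rose, elm}.
      Root rose: left subtree has 1 node {sage}, right has 1 {elm}.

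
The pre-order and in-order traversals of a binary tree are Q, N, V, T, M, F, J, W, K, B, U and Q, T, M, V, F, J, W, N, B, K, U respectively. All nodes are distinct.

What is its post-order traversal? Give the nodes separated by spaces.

M T W J F V B U K N Q

The first element of pre-order is the root; it splits in-order into left and right subtrees.
Root Q: left subtree has 0 nodes { }, right has 10 {T, M, V, F, J, W, N, B, K, U}.
  Root N: left subtree has 6 nodes {T, M, V, F, J, W}, right has 3 {B, K, U}.
    Root V: left subtree has 2 nodes {T, M}, right has 3 {F, J, W}.
      Root T: left subtree has 0 nodes { }, right has 1 {M}.
      Root F: left subtree has 0 nodes { }, right has 2 {J, W}.
        Root J: left subtree has 0 nodes { }, right has 1 {W}.
    Root K: left subtree has 1 node {B}, right has 1 {U}.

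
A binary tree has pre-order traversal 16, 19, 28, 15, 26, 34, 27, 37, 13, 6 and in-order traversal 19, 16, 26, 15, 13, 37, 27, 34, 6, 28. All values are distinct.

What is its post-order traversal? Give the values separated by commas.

19, 26, 13, 37, 27, 6, 34, 15, 28, 16

The first element of pre-order is the root; it splits in-order into left and right subtrees.
Root 16: left subtree has 1 node {19}, right has 8 {26, 15, 13, 37, 27, 34, 6, 28}.
  Root 28: left subtree has 7 nodes {26, 15, 13, 37, 27, 34, 6}, right has 0 { }.
    Root 15: left subtree has 1 node {26}, right has 5 {13, 37, 27, 34, 6}.
      Root 34: left subtree has 3 nodes {13, 37, 27}, right has 1 {6}.
        Root 27: left subtree has 2 nodes {13, 37}, right has 0 { }.
          Root 37: left subtree has 1 node {13}, right has 0 { }.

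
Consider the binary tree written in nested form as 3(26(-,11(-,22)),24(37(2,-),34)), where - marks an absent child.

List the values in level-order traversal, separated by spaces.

Level-order visits nodes level by level from the root, left to right within each level.
Level 0: 3
Level 1: 26, 24
Level 2: 11, 37, 34
Level 3: 22, 2

3 26 24 11 37 34 22 2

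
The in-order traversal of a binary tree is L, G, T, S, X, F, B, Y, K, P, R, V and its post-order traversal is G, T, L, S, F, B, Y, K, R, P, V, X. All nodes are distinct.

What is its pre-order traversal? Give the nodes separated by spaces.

The last element of post-order is the root; it splits in-order into left and right subtrees.
Root X: left subtree has 4 nodes {L, G, T, S}, right has 7 {F, B, Y, K, P, R, V}.
  Root S: left subtree has 3 nodes {L, G, T}, right has 0 { }.
    Root L: left subtree has 0 nodes { }, right has 2 {G, T}.
      Root T: left subtree has 1 node {G}, right has 0 { }.
  Root V: left subtree has 6 nodes {F, B, Y, K, P, R}, right has 0 { }.
    Root P: left subtree has 4 nodes {F, B, Y, K}, right has 1 {R}.
      Root K: left subtree has 3 nodes {F, B, Y}, right has 0 { }.
        Root Y: left subtree has 2 nodes {F, B}, right has 0 { }.
          Root B: left subtree has 1 node {F}, right has 0 { }.

X S L T G V P K Y B F R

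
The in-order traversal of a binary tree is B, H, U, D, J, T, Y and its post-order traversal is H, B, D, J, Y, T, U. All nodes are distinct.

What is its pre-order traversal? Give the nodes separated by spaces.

The last element of post-order is the root; it splits in-order into left and right subtrees.
Root U: left subtree has 2 nodes {B, H}, right has 4 {D, J, T, Y}.
  Root B: left subtree has 0 nodes { }, right has 1 {H}.
  Root T: left subtree has 2 nodes {D, J}, right has 1 {Y}.
    Root J: left subtree has 1 node {D}, right has 0 { }.

U B H T J D Y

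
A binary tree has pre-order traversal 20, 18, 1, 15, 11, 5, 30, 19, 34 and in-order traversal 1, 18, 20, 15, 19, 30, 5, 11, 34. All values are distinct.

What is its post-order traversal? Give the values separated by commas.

The first element of pre-order is the root; it splits in-order into left and right subtrees.
Root 20: left subtree has 2 nodes {1, 18}, right has 6 {15, 19, 30, 5, 11, 34}.
  Root 18: left subtree has 1 node {1}, right has 0 { }.
  Root 15: left subtree has 0 nodes { }, right has 5 {19, 30, 5, 11, 34}.
    Root 11: left subtree has 3 nodes {19, 30, 5}, right has 1 {34}.
      Root 5: left subtree has 2 nodes {19, 30}, right has 0 { }.
        Root 30: left subtree has 1 node {19}, right has 0 { }.

1, 18, 19, 30, 5, 34, 11, 15, 20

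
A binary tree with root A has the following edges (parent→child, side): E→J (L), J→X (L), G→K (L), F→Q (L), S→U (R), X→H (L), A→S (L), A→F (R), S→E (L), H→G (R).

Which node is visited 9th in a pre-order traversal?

Pre-order visits the node, then its left subtree, then its right subtree.
Visit A.
At A: go left to S.
  Visit S.
  At S: go left to E.
    Visit E.
    At E: go left to J.
      Visit J.
      At J: go left to X.
        Visit X.
        At X: go left to H.
          Visit H.
          At H: no left child.
          At H: go right to G.
            Visit G.
            At G: go left to K.
              K is a leaf — visit K.
            At G: no right child.
        At X: no right child.
      At J: no right child.
    At E: no right child.
  At S: go right to U.
    U is a leaf — visit U.
At A: go right to F.
  Visit F.
  At F: go left to Q.
    Q is a leaf — visit Q.
  At F: no right child.
Full pre-order sequence: A, S, E, J, X, H, G, K, U, F, Q.

U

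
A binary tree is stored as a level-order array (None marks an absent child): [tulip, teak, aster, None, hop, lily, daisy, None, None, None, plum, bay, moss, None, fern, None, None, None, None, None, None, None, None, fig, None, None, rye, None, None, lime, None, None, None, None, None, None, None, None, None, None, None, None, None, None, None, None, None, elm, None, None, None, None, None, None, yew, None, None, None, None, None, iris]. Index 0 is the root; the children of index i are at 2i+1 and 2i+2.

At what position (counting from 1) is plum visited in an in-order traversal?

3

In-order visits the left subtree, then the node, then the right subtree.
At tulip: go left to teak.
  At teak: no left child.
  Visit teak.
  At teak: go right to hop.
    At hop: no left child.
    Visit hop.
    At hop: go right to plum.
      plum is a leaf — visit plum.
Visit tulip.
At tulip: go right to aster.
  At aster: go left to lily.
    At lily: go left to bay.
      At bay: go left to fig.
        At fig: go left to elm.
          elm is a leaf — visit elm.
        Visit fig.
        At fig: no right child.
      Visit bay.
      At bay: no right child.
    Visit lily.
    At lily: go right to moss.
      At moss: no left child.
      Visit moss.
      At moss: go right to rye.
        At rye: no left child.
        Visit rye.
        At rye: go right to yew.
          yew is a leaf — visit yew.
  Visit aster.
  At aster: go right to daisy.
    At daisy: no left child.
    Visit daisy.
    At daisy: go right to fern.
      At fern: go left to lime.
        At lime: no left child.
        Visit lime.
        At lime: go right to iris.
          iris is a leaf — visit iris.
      Visit fern.
      At fern: no right child.
Full in-order sequence: teak, hop, plum, tulip, elm, fig, bay, lily, moss, rye, yew, aster, daisy, lime, iris, fern.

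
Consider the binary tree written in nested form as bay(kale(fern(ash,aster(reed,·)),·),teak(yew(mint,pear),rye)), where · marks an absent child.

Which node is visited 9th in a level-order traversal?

Level-order visits nodes level by level from the root, left to right within each level.
Level 0: bay
Level 1: kale, teak
Level 2: fern, yew, rye
Level 3: ash, aster, mint, pear
Level 4: reed
Full level-order sequence: bay, kale, teak, fern, yew, rye, ash, aster, mint, pear, reed.

mint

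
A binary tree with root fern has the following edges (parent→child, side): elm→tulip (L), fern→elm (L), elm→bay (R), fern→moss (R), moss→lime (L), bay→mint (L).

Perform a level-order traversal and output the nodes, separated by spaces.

fern elm moss tulip bay lime mint

Level-order visits nodes level by level from the root, left to right within each level.
Level 0: fern
Level 1: elm, moss
Level 2: tulip, bay, lime
Level 3: mint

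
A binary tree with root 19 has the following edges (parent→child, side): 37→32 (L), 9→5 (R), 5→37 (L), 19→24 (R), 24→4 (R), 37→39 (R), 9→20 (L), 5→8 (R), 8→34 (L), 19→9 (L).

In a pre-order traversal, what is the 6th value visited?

32

Pre-order visits the node, then its left subtree, then its right subtree.
Visit 19.
At 19: go left to 9.
  Visit 9.
  At 9: go left to 20.
    20 is a leaf — visit 20.
  At 9: go right to 5.
    Visit 5.
    At 5: go left to 37.
      Visit 37.
      At 37: go left to 32.
        32 is a leaf — visit 32.
      At 37: go right to 39.
        39 is a leaf — visit 39.
    At 5: go right to 8.
      Visit 8.
      At 8: go left to 34.
        34 is a leaf — visit 34.
      At 8: no right child.
At 19: go right to 24.
  Visit 24.
  At 24: no left child.
  At 24: go right to 4.
    4 is a leaf — visit 4.
Full pre-order sequence: 19, 9, 20, 5, 37, 32, 39, 8, 34, 24, 4.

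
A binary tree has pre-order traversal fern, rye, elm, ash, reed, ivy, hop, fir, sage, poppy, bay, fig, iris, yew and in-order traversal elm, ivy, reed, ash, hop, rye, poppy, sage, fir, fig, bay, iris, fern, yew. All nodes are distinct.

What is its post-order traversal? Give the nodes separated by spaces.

ivy reed hop ash elm poppy sage fig iris bay fir rye yew fern

The first element of pre-order is the root; it splits in-order into left and right subtrees.
Root fern: left subtree has 12 nodes {elm, ivy, reed, ash, hop, rye, poppy, sage, fir, fig, bay, iris}, right has 1 {yew}.
  Root rye: left subtree has 5 nodes {elm, ivy, reed, ash, hop}, right has 6 {poppy, sage, fir, fig, bay, iris}.
    Root elm: left subtree has 0 nodes { }, right has 4 {ivy, reed, ash, hop}.
      Root ash: left subtree has 2 nodes {ivy, reed}, right has 1 {hop}.
        Root reed: left subtree has 1 node {ivy}, right has 0 { }.
    Root fir: left subtree has 2 nodes {poppy, sage}, right has 3 {fig, bay, iris}.
      Root sage: left subtree has 1 node {poppy}, right has 0 { }.
      Root bay: left subtree has 1 node {fig}, right has 1 {iris}.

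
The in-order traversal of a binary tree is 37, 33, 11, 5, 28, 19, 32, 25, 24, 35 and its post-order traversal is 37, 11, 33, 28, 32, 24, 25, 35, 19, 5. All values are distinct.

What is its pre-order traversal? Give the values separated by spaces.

The last element of post-order is the root; it splits in-order into left and right subtrees.
Root 5: left subtree has 3 nodes {37, 33, 11}, right has 6 {28, 19, 32, 25, 24, 35}.
  Root 33: left subtree has 1 node {37}, right has 1 {11}.
  Root 19: left subtree has 1 node {28}, right has 4 {32, 25, 24, 35}.
    Root 35: left subtree has 3 nodes {32, 25, 24}, right has 0 { }.
      Root 25: left subtree has 1 node {32}, right has 1 {24}.

5 33 37 11 19 28 35 25 32 24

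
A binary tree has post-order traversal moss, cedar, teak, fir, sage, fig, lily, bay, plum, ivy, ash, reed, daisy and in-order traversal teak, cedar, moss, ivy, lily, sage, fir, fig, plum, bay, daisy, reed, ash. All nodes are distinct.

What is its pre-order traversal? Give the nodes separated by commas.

daisy, ivy, teak, cedar, moss, plum, lily, fig, sage, fir, bay, reed, ash

The last element of post-order is the root; it splits in-order into left and right subtrees.
Root daisy: left subtree has 10 nodes {teak, cedar, moss, ivy, lily, sage, fir, fig, plum, bay}, right has 2 {reed, ash}.
  Root ivy: left subtree has 3 nodes {teak, cedar, moss}, right has 6 {lily, sage, fir, fig, plum, bay}.
    Root teak: left subtree has 0 nodes { }, right has 2 {cedar, moss}.
      Root cedar: left subtree has 0 nodes { }, right has 1 {moss}.
    Root plum: left subtree has 4 nodes {lily, sage, fir, fig}, right has 1 {bay}.
      Root lily: left subtree has 0 nodes { }, right has 3 {sage, fir, fig}.
        Root fig: left subtree has 2 nodes {sage, fir}, right has 0 { }.
          Root sage: left subtree has 0 nodes { }, right has 1 {fir}.
  Root reed: left subtree has 0 nodes { }, right has 1 {ash}.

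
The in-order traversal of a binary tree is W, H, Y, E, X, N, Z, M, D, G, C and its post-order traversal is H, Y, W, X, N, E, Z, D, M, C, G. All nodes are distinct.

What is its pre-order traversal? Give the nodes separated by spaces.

G M Z E W Y H N X D C

The last element of post-order is the root; it splits in-order into left and right subtrees.
Root G: left subtree has 9 nodes {W, H, Y, E, X, N, Z, M, D}, right has 1 {C}.
  Root M: left subtree has 7 nodes {W, H, Y, E, X, N, Z}, right has 1 {D}.
    Root Z: left subtree has 6 nodes {W, H, Y, E, X, N}, right has 0 { }.
      Root E: left subtree has 3 nodes {W, H, Y}, right has 2 {X, N}.
        Root W: left subtree has 0 nodes { }, right has 2 {H, Y}.
          Root Y: left subtree has 1 node {H}, right has 0 { }.
        Root N: left subtree has 1 node {X}, right has 0 { }.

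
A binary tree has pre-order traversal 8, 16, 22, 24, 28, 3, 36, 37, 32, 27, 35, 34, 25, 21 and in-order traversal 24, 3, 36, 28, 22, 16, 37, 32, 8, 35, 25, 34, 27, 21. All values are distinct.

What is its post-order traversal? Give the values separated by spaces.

36 3 28 24 22 32 37 16 25 34 35 21 27 8

The first element of pre-order is the root; it splits in-order into left and right subtrees.
Root 8: left subtree has 8 nodes {24, 3, 36, 28, 22, 16, 37, 32}, right has 5 {35, 25, 34, 27, 21}.
  Root 16: left subtree has 5 nodes {24, 3, 36, 28, 22}, right has 2 {37, 32}.
    Root 22: left subtree has 4 nodes {24, 3, 36, 28}, right has 0 { }.
      Root 24: left subtree has 0 nodes { }, right has 3 {3, 36, 28}.
        Root 28: left subtree has 2 nodes {3, 36}, right has 0 { }.
          Root 3: left subtree has 0 nodes { }, right has 1 {36}.
    Root 37: left subtree has 0 nodes { }, right has 1 {32}.
  Root 27: left subtree has 3 nodes {35, 25, 34}, right has 1 {21}.
    Root 35: left subtree has 0 nodes { }, right has 2 {25, 34}.
      Root 34: left subtree has 1 node {25}, right has 0 { }.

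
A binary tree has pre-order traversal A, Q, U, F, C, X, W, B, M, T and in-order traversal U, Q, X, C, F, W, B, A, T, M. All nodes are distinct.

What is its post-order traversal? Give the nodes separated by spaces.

U X C B W F Q T M A

The first element of pre-order is the root; it splits in-order into left and right subtrees.
Root A: left subtree has 7 nodes {U, Q, X, C, F, W, B}, right has 2 {T, M}.
  Root Q: left subtree has 1 node {U}, right has 5 {X, C, F, W, B}.
    Root F: left subtree has 2 nodes {X, C}, right has 2 {W, B}.
      Root C: left subtree has 1 node {X}, right has 0 { }.
      Root W: left subtree has 0 nodes { }, right has 1 {B}.
  Root M: left subtree has 1 node {T}, right has 0 { }.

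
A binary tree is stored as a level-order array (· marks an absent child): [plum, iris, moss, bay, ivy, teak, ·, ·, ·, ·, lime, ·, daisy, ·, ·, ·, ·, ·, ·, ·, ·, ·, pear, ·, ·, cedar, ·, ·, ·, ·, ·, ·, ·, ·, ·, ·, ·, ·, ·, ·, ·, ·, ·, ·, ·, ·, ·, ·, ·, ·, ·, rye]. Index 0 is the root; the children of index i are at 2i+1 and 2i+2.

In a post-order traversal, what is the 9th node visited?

Post-order visits the left subtree, then the right subtree, then the node.
At plum: go left to iris.
  At iris: go left to bay.
    bay is a leaf — visit bay.
  At iris: go right to ivy.
    At ivy: no left child.
    At ivy: go right to lime.
      At lime: no left child.
      At lime: go right to pear.
        pear is a leaf — visit pear.
      Visit lime.
    Visit ivy.
  Visit iris.
At plum: go right to moss.
  At moss: go left to teak.
    At teak: no left child.
    At teak: go right to daisy.
      At daisy: go left to cedar.
        At cedar: go left to rye.
          rye is a leaf — visit rye.
        At cedar: no right child.
        Visit cedar.
      At daisy: no right child.
      Visit daisy.
    Visit teak.
  At moss: no right child.
  Visit moss.
Visit plum.
Full post-order sequence: bay, pear, lime, ivy, iris, rye, cedar, daisy, teak, moss, plum.

teak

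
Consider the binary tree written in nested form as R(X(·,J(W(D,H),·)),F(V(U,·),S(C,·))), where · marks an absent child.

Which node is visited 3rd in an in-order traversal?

In-order visits the left subtree, then the node, then the right subtree.
At R: go left to X.
  At X: no left child.
  Visit X.
  At X: go right to J.
    At J: go left to W.
      At W: go left to D.
        D is a leaf — visit D.
      Visit W.
      At W: go right to H.
        H is a leaf — visit H.
    Visit J.
    At J: no right child.
Visit R.
At R: go right to F.
  At F: go left to V.
    At V: go left to U.
      U is a leaf — visit U.
    Visit V.
    At V: no right child.
  Visit F.
  At F: go right to S.
    At S: go left to C.
      C is a leaf — visit C.
    Visit S.
    At S: no right child.
Full in-order sequence: X, D, W, H, J, R, U, V, F, C, S.

W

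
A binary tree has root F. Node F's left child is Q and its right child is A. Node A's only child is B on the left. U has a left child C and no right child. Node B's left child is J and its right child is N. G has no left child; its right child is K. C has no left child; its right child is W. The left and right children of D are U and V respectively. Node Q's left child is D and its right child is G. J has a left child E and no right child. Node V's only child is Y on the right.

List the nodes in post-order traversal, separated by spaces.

Post-order visits the left subtree, then the right subtree, then the node.
At F: go left to Q.
  At Q: go left to D.
    At D: go left to U.
      At U: go left to C.
        At C: no left child.
        At C: go right to W.
          W is a leaf — visit W.
        Visit C.
      At U: no right child.
      Visit U.
    At D: go right to V.
      At V: no left child.
      At V: go right to Y.
        Y is a leaf — visit Y.
      Visit V.
    Visit D.
  At Q: go right to G.
    At G: no left child.
    At G: go right to K.
      K is a leaf — visit K.
    Visit G.
  Visit Q.
At F: go right to A.
  At A: go left to B.
    At B: go left to J.
      At J: go left to E.
        E is a leaf — visit E.
      At J: no right child.
      Visit J.
    At B: go right to N.
      N is a leaf — visit N.
    Visit B.
  At A: no right child.
  Visit A.
Visit F.

W C U Y V D K G Q E J N B A F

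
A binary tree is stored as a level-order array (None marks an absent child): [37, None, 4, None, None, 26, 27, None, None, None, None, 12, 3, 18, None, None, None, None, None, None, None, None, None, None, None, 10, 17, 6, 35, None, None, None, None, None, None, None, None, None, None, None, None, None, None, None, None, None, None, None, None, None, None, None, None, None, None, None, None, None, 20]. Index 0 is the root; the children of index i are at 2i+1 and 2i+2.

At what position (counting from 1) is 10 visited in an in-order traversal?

In-order visits the left subtree, then the node, then the right subtree.
At 37: no left child.
Visit 37.
At 37: go right to 4.
  At 4: go left to 26.
    At 26: go left to 12.
      12 is a leaf — visit 12.
    Visit 26.
    At 26: go right to 3.
      At 3: go left to 10.
        10 is a leaf — visit 10.
      Visit 3.
      At 3: go right to 17.
        17 is a leaf — visit 17.
  Visit 4.
  At 4: go right to 27.
    At 27: go left to 18.
      At 18: go left to 6.
        6 is a leaf — visit 6.
      Visit 18.
      At 18: go right to 35.
        At 35: no left child.
        Visit 35.
        At 35: go right to 20.
          20 is a leaf — visit 20.
    Visit 27.
    At 27: no right child.
Full in-order sequence: 37, 12, 26, 10, 3, 17, 4, 6, 18, 35, 20, 27.

4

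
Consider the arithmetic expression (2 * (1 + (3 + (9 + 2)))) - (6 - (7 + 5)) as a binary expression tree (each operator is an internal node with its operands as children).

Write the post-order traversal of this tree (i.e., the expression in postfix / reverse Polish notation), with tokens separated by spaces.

Post-order on an expression tree gives postfix notation: for each operator, emit left operand, right operand, then the operator.

2 1 3 9 2 + + + * 6 7 5 + - -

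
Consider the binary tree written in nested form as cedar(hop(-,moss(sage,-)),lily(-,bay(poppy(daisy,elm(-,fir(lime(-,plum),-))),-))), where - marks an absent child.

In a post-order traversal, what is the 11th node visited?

lily

Post-order visits the left subtree, then the right subtree, then the node.
At cedar: go left to hop.
  At hop: no left child.
  At hop: go right to moss.
    At moss: go left to sage.
      sage is a leaf — visit sage.
    At moss: no right child.
    Visit moss.
  Visit hop.
At cedar: go right to lily.
  At lily: no left child.
  At lily: go right to bay.
    At bay: go left to poppy.
      At poppy: go left to daisy.
        daisy is a leaf — visit daisy.
      At poppy: go right to elm.
        At elm: no left child.
        At elm: go right to fir.
          At fir: go left to lime.
            At lime: no left child.
            At lime: go right to plum.
              plum is a leaf — visit plum.
            Visit lime.
          At fir: no right child.
          Visit fir.
        Visit elm.
      Visit poppy.
    At bay: no right child.
    Visit bay.
  Visit lily.
Visit cedar.
Full post-order sequence: sage, moss, hop, daisy, plum, lime, fir, elm, poppy, bay, lily, cedar.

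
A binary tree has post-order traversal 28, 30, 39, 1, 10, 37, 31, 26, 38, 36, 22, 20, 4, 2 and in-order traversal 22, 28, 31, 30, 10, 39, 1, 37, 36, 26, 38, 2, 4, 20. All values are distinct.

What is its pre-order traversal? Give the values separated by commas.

The last element of post-order is the root; it splits in-order into left and right subtrees.
Root 2: left subtree has 11 nodes {22, 28, 31, 30, 10, 39, 1, 37, 36, 26, 38}, right has 2 {4, 20}.
  Root 22: left subtree has 0 nodes { }, right has 10 {28, 31, 30, 10, 39, 1, 37, 36, 26, 38}.
    Root 36: left subtree has 7 nodes {28, 31, 30, 10, 39, 1, 37}, right has 2 {26, 38}.
      Root 31: left subtree has 1 node {28}, right has 5 {30, 10, 39, 1, 37}.
        Root 37: left subtree has 4 nodes {30, 10, 39, 1}, right has 0 { }.
          Root 10: left subtree has 1 node {30}, right has 2 {39, 1}.
            Root 1: left subtree has 1 node {39}, right has 0 { }.
      Root 38: left subtree has 1 node {26}, right has 0 { }.
  Root 4: left subtree has 0 nodes { }, right has 1 {20}.

2, 22, 36, 31, 28, 37, 10, 30, 1, 39, 38, 26, 4, 20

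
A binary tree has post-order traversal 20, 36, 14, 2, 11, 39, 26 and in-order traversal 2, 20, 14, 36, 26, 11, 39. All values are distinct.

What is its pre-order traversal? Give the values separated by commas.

26, 2, 14, 20, 36, 39, 11

The last element of post-order is the root; it splits in-order into left and right subtrees.
Root 26: left subtree has 4 nodes {2, 20, 14, 36}, right has 2 {11, 39}.
  Root 2: left subtree has 0 nodes { }, right has 3 {20, 14, 36}.
    Root 14: left subtree has 1 node {20}, right has 1 {36}.
  Root 39: left subtree has 1 node {11}, right has 0 { }.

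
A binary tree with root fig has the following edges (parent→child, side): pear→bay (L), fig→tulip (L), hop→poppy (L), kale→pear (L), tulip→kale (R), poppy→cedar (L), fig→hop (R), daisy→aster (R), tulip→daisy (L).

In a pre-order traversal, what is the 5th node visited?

Pre-order visits the node, then its left subtree, then its right subtree.
Visit fig.
At fig: go left to tulip.
  Visit tulip.
  At tulip: go left to daisy.
    Visit daisy.
    At daisy: no left child.
    At daisy: go right to aster.
      aster is a leaf — visit aster.
  At tulip: go right to kale.
    Visit kale.
    At kale: go left to pear.
      Visit pear.
      At pear: go left to bay.
        bay is a leaf — visit bay.
      At pear: no right child.
    At kale: no right child.
At fig: go right to hop.
  Visit hop.
  At hop: go left to poppy.
    Visit poppy.
    At poppy: go left to cedar.
      cedar is a leaf — visit cedar.
    At poppy: no right child.
  At hop: no right child.
Full pre-order sequence: fig, tulip, daisy, aster, kale, pear, bay, hop, poppy, cedar.

kale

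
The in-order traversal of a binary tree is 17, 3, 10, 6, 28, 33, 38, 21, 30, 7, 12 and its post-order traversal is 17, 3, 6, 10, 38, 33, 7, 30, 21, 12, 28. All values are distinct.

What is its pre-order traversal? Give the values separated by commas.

28, 10, 3, 17, 6, 12, 21, 33, 38, 30, 7

The last element of post-order is the root; it splits in-order into left and right subtrees.
Root 28: left subtree has 4 nodes {17, 3, 10, 6}, right has 6 {33, 38, 21, 30, 7, 12}.
  Root 10: left subtree has 2 nodes {17, 3}, right has 1 {6}.
    Root 3: left subtree has 1 node {17}, right has 0 { }.
  Root 12: left subtree has 5 nodes {33, 38, 21, 30, 7}, right has 0 { }.
    Root 21: left subtree has 2 nodes {33, 38}, right has 2 {30, 7}.
      Root 33: left subtree has 0 nodes { }, right has 1 {38}.
      Root 30: left subtree has 0 nodes { }, right has 1 {7}.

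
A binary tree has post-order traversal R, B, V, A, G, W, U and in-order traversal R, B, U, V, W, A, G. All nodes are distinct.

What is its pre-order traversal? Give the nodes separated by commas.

The last element of post-order is the root; it splits in-order into left and right subtrees.
Root U: left subtree has 2 nodes {R, B}, right has 4 {V, W, A, G}.
  Root B: left subtree has 1 node {R}, right has 0 { }.
  Root W: left subtree has 1 node {V}, right has 2 {A, G}.
    Root G: left subtree has 1 node {A}, right has 0 { }.

U, B, R, W, V, G, A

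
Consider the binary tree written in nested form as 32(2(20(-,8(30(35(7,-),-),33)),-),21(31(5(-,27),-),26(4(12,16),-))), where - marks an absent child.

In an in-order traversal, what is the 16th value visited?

26

In-order visits the left subtree, then the node, then the right subtree.
At 32: go left to 2.
  At 2: go left to 20.
    At 20: no left child.
    Visit 20.
    At 20: go right to 8.
      At 8: go left to 30.
        At 30: go left to 35.
          At 35: go left to 7.
            7 is a leaf — visit 7.
          Visit 35.
          At 35: no right child.
        Visit 30.
        At 30: no right child.
      Visit 8.
      At 8: go right to 33.
        33 is a leaf — visit 33.
  Visit 2.
  At 2: no right child.
Visit 32.
At 32: go right to 21.
  At 21: go left to 31.
    At 31: go left to 5.
      At 5: no left child.
      Visit 5.
      At 5: go right to 27.
        27 is a leaf — visit 27.
    Visit 31.
    At 31: no right child.
  Visit 21.
  At 21: go right to 26.
    At 26: go left to 4.
      At 4: go left to 12.
        12 is a leaf — visit 12.
      Visit 4.
      At 4: go right to 16.
        16 is a leaf — visit 16.
    Visit 26.
    At 26: no right child.
Full in-order sequence: 20, 7, 35, 30, 8, 33, 2, 32, 5, 27, 31, 21, 12, 4, 16, 26.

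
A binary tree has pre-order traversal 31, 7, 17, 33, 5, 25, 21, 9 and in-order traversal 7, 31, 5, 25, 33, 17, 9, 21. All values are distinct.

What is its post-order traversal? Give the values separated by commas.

7, 25, 5, 33, 9, 21, 17, 31

The first element of pre-order is the root; it splits in-order into left and right subtrees.
Root 31: left subtree has 1 node {7}, right has 6 {5, 25, 33, 17, 9, 21}.
  Root 17: left subtree has 3 nodes {5, 25, 33}, right has 2 {9, 21}.
    Root 33: left subtree has 2 nodes {5, 25}, right has 0 { }.
      Root 5: left subtree has 0 nodes { }, right has 1 {25}.
    Root 21: left subtree has 1 node {9}, right has 0 { }.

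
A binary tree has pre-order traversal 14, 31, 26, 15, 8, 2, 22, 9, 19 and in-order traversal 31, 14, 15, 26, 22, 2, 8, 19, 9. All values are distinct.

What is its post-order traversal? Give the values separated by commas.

The first element of pre-order is the root; it splits in-order into left and right subtrees.
Root 14: left subtree has 1 node {31}, right has 7 {15, 26, 22, 2, 8, 19, 9}.
  Root 26: left subtree has 1 node {15}, right has 5 {22, 2, 8, 19, 9}.
    Root 8: left subtree has 2 nodes {22, 2}, right has 2 {19, 9}.
      Root 2: left subtree has 1 node {22}, right has 0 { }.
      Root 9: left subtree has 1 node {19}, right has 0 { }.

31, 15, 22, 2, 19, 9, 8, 26, 14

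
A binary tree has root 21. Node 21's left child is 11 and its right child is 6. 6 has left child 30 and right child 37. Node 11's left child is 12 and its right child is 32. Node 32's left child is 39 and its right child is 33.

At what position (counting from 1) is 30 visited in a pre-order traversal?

Pre-order visits the node, then its left subtree, then its right subtree.
Visit 21.
At 21: go left to 11.
  Visit 11.
  At 11: go left to 12.
    12 is a leaf — visit 12.
  At 11: go right to 32.
    Visit 32.
    At 32: go left to 39.
      39 is a leaf — visit 39.
    At 32: go right to 33.
      33 is a leaf — visit 33.
At 21: go right to 6.
  Visit 6.
  At 6: go left to 30.
    30 is a leaf — visit 30.
  At 6: go right to 37.
    37 is a leaf — visit 37.
Full pre-order sequence: 21, 11, 12, 32, 39, 33, 6, 30, 37.

8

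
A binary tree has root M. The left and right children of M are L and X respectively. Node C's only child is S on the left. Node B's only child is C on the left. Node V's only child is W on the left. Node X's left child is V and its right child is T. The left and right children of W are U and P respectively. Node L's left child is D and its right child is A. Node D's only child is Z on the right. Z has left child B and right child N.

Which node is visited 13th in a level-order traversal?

P

Level-order visits nodes level by level from the root, left to right within each level.
Level 0: M
Level 1: L, X
Level 2: D, A, V, T
Level 3: Z, W
Level 4: B, N, U, P
Level 5: C
Level 6: S
Full level-order sequence: M, L, X, D, A, V, T, Z, W, B, N, U, P, C, S.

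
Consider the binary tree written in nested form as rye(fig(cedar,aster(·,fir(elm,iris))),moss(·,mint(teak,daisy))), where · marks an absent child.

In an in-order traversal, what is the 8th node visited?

In-order visits the left subtree, then the node, then the right subtree.
At rye: go left to fig.
  At fig: go left to cedar.
    cedar is a leaf — visit cedar.
  Visit fig.
  At fig: go right to aster.
    At aster: no left child.
    Visit aster.
    At aster: go right to fir.
      At fir: go left to elm.
        elm is a leaf — visit elm.
      Visit fir.
      At fir: go right to iris.
        iris is a leaf — visit iris.
Visit rye.
At rye: go right to moss.
  At moss: no left child.
  Visit moss.
  At moss: go right to mint.
    At mint: go left to teak.
      teak is a leaf — visit teak.
    Visit mint.
    At mint: go right to daisy.
      daisy is a leaf — visit daisy.
Full in-order sequence: cedar, fig, aster, elm, fir, iris, rye, moss, teak, mint, daisy.

moss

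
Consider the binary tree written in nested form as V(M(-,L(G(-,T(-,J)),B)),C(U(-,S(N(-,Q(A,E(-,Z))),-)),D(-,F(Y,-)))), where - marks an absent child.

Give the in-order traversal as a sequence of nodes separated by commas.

M, G, T, J, L, B, V, U, N, A, Q, E, Z, S, C, D, Y, F

In-order visits the left subtree, then the node, then the right subtree.
At V: go left to M.
  At M: no left child.
  Visit M.
  At M: go right to L.
    At L: go left to G.
      At G: no left child.
      Visit G.
      At G: go right to T.
        At T: no left child.
        Visit T.
        At T: go right to J.
          J is a leaf — visit J.
    Visit L.
    At L: go right to B.
      B is a leaf — visit B.
Visit V.
At V: go right to C.
  At C: go left to U.
    At U: no left child.
    Visit U.
    At U: go right to S.
      At S: go left to N.
        At N: no left child.
        Visit N.
        At N: go right to Q.
          At Q: go left to A.
            A is a leaf — visit A.
          Visit Q.
          At Q: go right to E.
            At E: no left child.
            Visit E.
            At E: go right to Z.
              Z is a leaf — visit Z.
      Visit S.
      At S: no right child.
  Visit C.
  At C: go right to D.
    At D: no left child.
    Visit D.
    At D: go right to F.
      At F: go left to Y.
        Y is a leaf — visit Y.
      Visit F.
      At F: no right child.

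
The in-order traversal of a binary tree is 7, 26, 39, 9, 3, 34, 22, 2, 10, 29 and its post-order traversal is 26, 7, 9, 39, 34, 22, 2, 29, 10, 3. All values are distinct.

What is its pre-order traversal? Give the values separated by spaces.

The last element of post-order is the root; it splits in-order into left and right subtrees.
Root 3: left subtree has 4 nodes {7, 26, 39, 9}, right has 5 {34, 22, 2, 10, 29}.
  Root 39: left subtree has 2 nodes {7, 26}, right has 1 {9}.
    Root 7: left subtree has 0 nodes { }, right has 1 {26}.
  Root 10: left subtree has 3 nodes {34, 22, 2}, right has 1 {29}.
    Root 2: left subtree has 2 nodes {34, 22}, right has 0 { }.
      Root 22: left subtree has 1 node {34}, right has 0 { }.

3 39 7 26 9 10 2 22 34 29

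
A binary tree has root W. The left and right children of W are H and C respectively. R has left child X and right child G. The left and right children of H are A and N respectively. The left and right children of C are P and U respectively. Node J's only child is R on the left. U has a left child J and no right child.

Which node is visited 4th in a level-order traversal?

Level-order visits nodes level by level from the root, left to right within each level.
Level 0: W
Level 1: H, C
Level 2: A, N, P, U
Level 3: J
Level 4: R
Level 5: X, G
Full level-order sequence: W, H, C, A, N, P, U, J, R, X, G.

A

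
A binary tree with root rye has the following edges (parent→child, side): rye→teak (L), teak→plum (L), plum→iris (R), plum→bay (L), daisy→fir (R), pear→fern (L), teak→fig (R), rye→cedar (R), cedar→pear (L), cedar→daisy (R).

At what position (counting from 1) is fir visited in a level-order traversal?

11

Level-order visits nodes level by level from the root, left to right within each level.
Level 0: rye
Level 1: teak, cedar
Level 2: plum, fig, pear, daisy
Level 3: bay, iris, fern, fir
Full level-order sequence: rye, teak, cedar, plum, fig, pear, daisy, bay, iris, fern, fir.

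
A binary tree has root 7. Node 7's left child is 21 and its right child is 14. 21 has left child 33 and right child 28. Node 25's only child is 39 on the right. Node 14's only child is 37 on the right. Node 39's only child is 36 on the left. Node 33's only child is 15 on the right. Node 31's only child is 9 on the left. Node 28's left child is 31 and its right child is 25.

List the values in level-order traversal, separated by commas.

Level-order visits nodes level by level from the root, left to right within each level.
Level 0: 7
Level 1: 21, 14
Level 2: 33, 28, 37
Level 3: 15, 31, 25
Level 4: 9, 39
Level 5: 36

7, 21, 14, 33, 28, 37, 15, 31, 25, 9, 39, 36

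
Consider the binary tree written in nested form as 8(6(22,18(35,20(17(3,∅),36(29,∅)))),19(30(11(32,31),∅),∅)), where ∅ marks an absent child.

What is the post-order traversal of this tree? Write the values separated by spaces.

Post-order visits the left subtree, then the right subtree, then the node.
At 8: go left to 6.
  At 6: go left to 22.
    22 is a leaf — visit 22.
  At 6: go right to 18.
    At 18: go left to 35.
      35 is a leaf — visit 35.
    At 18: go right to 20.
      At 20: go left to 17.
        At 17: go left to 3.
          3 is a leaf — visit 3.
        At 17: no right child.
        Visit 17.
      At 20: go right to 36.
        At 36: go left to 29.
          29 is a leaf — visit 29.
        At 36: no right child.
        Visit 36.
      Visit 20.
    Visit 18.
  Visit 6.
At 8: go right to 19.
  At 19: go left to 30.
    At 30: go left to 11.
      At 11: go left to 32.
        32 is a leaf — visit 32.
      At 11: go right to 31.
        31 is a leaf — visit 31.
      Visit 11.
    At 30: no right child.
    Visit 30.
  At 19: no right child.
  Visit 19.
Visit 8.

22 35 3 17 29 36 20 18 6 32 31 11 30 19 8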